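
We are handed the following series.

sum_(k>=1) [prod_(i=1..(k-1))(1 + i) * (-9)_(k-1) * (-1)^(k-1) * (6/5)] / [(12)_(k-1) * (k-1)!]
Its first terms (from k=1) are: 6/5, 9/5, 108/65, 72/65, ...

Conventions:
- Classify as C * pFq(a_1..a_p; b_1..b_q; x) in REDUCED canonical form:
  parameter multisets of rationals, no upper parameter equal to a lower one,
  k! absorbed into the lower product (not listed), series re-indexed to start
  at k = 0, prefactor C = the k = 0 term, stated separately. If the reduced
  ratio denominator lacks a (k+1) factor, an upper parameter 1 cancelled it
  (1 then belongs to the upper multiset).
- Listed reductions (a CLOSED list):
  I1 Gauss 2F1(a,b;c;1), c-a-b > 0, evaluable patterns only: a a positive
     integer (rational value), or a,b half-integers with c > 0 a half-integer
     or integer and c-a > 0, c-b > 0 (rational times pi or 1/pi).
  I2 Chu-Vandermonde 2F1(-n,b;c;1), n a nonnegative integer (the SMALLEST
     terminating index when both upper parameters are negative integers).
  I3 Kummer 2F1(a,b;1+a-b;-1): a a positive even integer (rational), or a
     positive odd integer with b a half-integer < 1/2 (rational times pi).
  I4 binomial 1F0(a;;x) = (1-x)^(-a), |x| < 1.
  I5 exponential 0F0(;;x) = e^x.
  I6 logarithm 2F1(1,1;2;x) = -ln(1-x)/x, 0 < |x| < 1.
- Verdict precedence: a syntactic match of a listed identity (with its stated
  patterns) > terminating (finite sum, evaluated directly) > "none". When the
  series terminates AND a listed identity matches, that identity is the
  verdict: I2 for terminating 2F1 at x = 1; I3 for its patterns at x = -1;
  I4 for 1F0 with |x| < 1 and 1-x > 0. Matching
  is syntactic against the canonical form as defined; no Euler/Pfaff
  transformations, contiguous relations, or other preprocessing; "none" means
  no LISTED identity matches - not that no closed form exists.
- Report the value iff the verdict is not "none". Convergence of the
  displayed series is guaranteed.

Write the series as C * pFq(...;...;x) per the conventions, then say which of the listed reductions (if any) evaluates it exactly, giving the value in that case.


Reduced: x = -1, 2F1, upper = {-9, 2}, lower = {12}, C = 6/5. Verdict: Kummer (I3) fires (x = -1; c = 12 equals 1+a-b for upper {-9, 2}: listed pattern). Hence: 33/5.

Structural cue: from the first term 6/5: the running product (C = 6/5) telescopes to a rising factorial.
Adjacent-term ratio: r(k) = (-1) * (k-9) (k+2) / [(k+12) (k+1)] - rational in k. x = (-1); t_0 = 6/5; negate the roots.


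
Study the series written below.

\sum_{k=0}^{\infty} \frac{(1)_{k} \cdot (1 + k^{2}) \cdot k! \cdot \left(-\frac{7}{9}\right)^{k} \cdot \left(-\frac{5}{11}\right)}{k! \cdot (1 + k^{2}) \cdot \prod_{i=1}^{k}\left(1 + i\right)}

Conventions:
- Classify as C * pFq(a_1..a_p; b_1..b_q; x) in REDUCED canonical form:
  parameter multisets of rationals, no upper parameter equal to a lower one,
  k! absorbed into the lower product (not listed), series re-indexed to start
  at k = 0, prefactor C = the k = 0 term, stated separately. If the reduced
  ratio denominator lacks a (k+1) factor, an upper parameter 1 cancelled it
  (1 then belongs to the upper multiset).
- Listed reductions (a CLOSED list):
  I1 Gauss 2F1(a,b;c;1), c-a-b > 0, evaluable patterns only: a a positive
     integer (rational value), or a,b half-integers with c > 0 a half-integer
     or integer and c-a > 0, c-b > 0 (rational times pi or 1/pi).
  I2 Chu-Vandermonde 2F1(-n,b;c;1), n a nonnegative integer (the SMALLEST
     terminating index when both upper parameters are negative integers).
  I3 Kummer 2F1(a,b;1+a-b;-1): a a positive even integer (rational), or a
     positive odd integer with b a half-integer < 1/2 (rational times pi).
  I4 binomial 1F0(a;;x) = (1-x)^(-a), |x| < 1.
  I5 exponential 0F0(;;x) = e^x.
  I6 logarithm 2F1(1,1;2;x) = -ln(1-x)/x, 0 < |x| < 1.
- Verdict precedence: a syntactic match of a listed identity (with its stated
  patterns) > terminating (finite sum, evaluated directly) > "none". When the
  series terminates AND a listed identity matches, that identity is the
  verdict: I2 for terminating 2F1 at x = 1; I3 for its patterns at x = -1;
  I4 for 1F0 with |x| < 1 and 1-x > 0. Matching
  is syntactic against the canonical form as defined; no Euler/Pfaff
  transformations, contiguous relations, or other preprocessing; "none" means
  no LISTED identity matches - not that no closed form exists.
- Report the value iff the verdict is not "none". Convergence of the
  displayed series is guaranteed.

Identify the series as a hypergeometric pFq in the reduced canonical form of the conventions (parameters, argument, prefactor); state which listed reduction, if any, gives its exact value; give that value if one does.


Key observation: with t_0 = -\frac{5}{11}, the factorial ratio (C = -5/11, x = -7/9) (k+a-1)!/(a-1)! is a rising factorial (a)_k.
Ratio: r(k) = -\frac{7}{9} * (k+1) (k+1) / [(k+2) (k+1)] - rational in k, leading ratio -\frac{7}{9}; with t_0 = -\frac{5}{11}, classification follows.

This is -\frac{5}{11} * 2F1(1, 1; 2; -\frac{7}{9}) in reduced canonical form. Verdict (x = -\frac{7}{9}): the logarithmic series (I6) applies (the logarithm: parameters (1,1;2), x = -\frac{7}{9}). Sum: \left(-\frac{45}{77}\right) \cdot \ln\left(\frac{16}{9}\right).


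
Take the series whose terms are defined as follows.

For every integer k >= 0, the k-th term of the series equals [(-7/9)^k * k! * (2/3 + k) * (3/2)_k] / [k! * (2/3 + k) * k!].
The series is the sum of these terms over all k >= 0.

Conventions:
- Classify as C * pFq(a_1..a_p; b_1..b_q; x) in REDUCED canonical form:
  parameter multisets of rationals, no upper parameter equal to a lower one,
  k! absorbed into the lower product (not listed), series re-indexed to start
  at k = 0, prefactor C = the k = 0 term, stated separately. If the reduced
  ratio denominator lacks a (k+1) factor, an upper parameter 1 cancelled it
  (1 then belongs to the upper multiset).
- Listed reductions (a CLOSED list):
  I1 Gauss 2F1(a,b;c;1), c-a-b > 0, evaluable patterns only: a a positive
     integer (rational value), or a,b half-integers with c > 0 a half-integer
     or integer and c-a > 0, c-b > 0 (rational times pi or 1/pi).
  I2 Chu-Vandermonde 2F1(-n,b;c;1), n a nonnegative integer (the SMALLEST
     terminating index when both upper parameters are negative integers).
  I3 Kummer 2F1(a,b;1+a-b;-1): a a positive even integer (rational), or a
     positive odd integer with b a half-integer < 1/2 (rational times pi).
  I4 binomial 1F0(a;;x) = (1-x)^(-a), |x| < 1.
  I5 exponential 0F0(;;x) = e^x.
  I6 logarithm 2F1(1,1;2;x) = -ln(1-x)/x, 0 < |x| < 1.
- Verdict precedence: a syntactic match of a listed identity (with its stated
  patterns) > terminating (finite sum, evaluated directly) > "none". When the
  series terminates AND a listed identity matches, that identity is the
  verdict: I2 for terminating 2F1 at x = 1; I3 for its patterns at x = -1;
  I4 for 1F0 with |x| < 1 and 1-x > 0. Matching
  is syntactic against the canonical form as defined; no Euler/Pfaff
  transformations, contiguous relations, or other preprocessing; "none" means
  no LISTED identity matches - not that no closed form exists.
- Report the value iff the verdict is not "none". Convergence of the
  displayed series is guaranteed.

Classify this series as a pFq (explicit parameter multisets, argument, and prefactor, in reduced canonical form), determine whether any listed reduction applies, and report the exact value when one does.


Canonical form: C = 1 times 1F0 with upper {3/2}, lower {-}, x = -7/9. Verdict (x = -7/9): binomial (I4) applies (the 1F0 binomial series: exponent -3/2, x = -7/9). Value: (16/9)^(-3/2).

First insight: t_0 = 1 here, and the denominator's factorial ratio (C = 1, x = -7/9) is a lower Pochhammer.
Consecutive-term ratio: r(k) = (-7/9) * (k+3/2) / [(k+1)] - poly over poly, x = (-7/9) from leading terms; C = 1 at k = 0.


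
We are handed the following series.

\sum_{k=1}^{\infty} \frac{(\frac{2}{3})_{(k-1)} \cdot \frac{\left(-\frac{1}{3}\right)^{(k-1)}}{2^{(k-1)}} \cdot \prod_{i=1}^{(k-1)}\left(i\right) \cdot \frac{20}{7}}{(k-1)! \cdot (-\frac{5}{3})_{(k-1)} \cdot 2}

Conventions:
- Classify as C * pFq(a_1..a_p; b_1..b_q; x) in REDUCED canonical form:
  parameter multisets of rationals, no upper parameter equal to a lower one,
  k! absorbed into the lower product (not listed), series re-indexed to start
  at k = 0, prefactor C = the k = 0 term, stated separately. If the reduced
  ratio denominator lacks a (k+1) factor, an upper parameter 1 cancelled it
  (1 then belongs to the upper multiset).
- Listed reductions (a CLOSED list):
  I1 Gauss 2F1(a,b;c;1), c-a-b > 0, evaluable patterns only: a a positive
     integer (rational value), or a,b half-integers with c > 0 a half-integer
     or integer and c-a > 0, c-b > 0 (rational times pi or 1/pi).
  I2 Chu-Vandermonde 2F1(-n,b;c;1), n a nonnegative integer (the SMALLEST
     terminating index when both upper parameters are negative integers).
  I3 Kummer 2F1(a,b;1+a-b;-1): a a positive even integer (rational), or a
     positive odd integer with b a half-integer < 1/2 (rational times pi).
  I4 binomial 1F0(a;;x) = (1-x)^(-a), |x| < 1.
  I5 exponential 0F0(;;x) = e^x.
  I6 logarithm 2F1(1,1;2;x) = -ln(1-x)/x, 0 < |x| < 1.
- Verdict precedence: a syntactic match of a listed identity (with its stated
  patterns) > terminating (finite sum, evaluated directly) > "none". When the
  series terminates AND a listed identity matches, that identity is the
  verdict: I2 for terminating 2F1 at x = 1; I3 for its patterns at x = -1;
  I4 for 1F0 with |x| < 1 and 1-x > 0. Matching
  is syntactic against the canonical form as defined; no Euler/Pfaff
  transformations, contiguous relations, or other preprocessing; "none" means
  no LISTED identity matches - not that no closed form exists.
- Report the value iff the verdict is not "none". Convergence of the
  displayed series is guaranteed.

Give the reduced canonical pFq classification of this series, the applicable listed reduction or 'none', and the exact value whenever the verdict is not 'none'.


Structural cue: from the first term \frac{10}{7}: the running product (prefactor 10/7) telescopes to a rising factorial.
Ratio: r(k) = -\frac{1}{6} * (k+\frac{2}{3}) (k+1) / [(k-\frac{5}{3}) (k+1)] ; factor over Q: parameters, x = -\frac{1}{6}, and C = \frac{10}{7}.

x = -\frac{1}{6} here; the reduced form reads 2F1, upper {\frac{2}{3}, 1}, lower {-\frac{5}{3}}, C = \frac{10}{7}. Verdict: none - at argument -\frac{1}{6} the multisets {\frac{2}{3}, 1} ; {-\frac{5}{3}} match no listed identity.


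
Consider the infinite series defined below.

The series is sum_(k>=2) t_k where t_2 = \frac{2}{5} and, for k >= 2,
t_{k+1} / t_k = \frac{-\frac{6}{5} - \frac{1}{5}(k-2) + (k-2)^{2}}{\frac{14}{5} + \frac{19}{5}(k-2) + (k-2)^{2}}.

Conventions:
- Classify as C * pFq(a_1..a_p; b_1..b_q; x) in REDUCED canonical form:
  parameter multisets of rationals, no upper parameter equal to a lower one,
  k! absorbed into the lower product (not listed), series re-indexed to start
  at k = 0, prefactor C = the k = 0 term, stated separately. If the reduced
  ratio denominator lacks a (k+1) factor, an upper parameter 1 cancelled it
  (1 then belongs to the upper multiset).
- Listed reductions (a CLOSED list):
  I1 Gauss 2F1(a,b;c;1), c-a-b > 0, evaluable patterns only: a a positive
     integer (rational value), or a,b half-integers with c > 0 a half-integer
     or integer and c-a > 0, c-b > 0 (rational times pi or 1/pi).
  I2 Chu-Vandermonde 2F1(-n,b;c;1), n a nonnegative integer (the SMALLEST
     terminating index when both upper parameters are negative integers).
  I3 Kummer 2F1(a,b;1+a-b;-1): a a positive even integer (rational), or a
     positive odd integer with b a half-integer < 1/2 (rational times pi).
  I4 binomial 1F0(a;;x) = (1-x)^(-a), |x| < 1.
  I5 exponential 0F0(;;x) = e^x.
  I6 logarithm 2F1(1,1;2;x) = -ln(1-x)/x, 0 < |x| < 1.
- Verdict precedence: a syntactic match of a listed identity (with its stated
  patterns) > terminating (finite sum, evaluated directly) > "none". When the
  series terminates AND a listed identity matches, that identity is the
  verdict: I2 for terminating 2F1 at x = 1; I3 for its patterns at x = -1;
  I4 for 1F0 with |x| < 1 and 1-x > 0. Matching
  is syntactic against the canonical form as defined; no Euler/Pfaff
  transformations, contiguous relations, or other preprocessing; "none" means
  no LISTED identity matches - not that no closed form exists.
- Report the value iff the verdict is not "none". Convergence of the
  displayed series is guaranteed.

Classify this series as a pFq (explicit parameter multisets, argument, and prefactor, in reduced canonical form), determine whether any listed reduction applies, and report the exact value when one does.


This is \frac{2}{5} * 2F1(-\frac{6}{5}, 1; \frac{14}{5}; 1) in reduced canonical form. Verdict: Gauss (I1, integer-parameter pattern) fires (x = 1: the Gamma ratio telescopes since c-a-b = 3 > 0 and a = 1 in Z>0). Value: \frac{6}{25}.

Key observation: x = 1 and factor the ratio over Q (C = 2/5, x = 1): negated roots = parameters.
Adjacent-term ratio: r(k) = 1 * (k-\frac{6}{5}) (k+1) / [(k+\frac{14}{5}) (k+1)] - poly over poly, x = 1 from leading terms; C = \frac{2}{5} at k = 0.


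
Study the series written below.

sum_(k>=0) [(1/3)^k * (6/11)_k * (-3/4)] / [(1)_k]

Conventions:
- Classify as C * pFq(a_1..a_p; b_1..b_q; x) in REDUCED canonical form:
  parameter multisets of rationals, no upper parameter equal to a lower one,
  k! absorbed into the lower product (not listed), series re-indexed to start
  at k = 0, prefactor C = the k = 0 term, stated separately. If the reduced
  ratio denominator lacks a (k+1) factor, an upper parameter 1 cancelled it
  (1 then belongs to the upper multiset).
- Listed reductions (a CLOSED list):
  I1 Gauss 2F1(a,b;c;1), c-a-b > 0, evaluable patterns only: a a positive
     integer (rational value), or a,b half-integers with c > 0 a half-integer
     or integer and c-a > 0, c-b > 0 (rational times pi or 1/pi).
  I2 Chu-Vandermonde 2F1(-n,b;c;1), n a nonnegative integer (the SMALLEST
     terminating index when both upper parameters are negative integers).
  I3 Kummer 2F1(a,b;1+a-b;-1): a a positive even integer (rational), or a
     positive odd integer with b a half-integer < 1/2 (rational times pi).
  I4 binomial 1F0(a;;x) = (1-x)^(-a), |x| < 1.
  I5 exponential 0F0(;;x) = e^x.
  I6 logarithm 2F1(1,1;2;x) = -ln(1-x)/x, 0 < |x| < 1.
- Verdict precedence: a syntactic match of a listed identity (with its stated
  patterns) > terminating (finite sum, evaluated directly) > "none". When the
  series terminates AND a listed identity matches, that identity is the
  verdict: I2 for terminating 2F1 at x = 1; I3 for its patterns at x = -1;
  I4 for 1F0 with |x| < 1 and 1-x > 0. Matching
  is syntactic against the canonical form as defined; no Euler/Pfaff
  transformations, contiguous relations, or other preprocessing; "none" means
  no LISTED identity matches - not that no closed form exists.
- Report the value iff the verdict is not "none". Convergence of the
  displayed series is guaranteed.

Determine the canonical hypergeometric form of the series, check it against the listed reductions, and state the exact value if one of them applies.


At argument 1/3: a 1F0 with upper {6/11}, lower {-}, scaled by C = -3/4. Verdict at x = 1/3: binomial (I4) matches (the 1F0 binomial series: exponent -6/11, x = 1/3). Hence: (-3/4) * (2/3)^(-6/11).

Structural cue: t_0 being -3/4, (1)_k (C = -3/4) is k! itself.
Term ratio: r(k) = (1/3) * (k+6/11) / [(k+1)] ; factor over Q: parameters, x = (1/3), and C = -3/4.


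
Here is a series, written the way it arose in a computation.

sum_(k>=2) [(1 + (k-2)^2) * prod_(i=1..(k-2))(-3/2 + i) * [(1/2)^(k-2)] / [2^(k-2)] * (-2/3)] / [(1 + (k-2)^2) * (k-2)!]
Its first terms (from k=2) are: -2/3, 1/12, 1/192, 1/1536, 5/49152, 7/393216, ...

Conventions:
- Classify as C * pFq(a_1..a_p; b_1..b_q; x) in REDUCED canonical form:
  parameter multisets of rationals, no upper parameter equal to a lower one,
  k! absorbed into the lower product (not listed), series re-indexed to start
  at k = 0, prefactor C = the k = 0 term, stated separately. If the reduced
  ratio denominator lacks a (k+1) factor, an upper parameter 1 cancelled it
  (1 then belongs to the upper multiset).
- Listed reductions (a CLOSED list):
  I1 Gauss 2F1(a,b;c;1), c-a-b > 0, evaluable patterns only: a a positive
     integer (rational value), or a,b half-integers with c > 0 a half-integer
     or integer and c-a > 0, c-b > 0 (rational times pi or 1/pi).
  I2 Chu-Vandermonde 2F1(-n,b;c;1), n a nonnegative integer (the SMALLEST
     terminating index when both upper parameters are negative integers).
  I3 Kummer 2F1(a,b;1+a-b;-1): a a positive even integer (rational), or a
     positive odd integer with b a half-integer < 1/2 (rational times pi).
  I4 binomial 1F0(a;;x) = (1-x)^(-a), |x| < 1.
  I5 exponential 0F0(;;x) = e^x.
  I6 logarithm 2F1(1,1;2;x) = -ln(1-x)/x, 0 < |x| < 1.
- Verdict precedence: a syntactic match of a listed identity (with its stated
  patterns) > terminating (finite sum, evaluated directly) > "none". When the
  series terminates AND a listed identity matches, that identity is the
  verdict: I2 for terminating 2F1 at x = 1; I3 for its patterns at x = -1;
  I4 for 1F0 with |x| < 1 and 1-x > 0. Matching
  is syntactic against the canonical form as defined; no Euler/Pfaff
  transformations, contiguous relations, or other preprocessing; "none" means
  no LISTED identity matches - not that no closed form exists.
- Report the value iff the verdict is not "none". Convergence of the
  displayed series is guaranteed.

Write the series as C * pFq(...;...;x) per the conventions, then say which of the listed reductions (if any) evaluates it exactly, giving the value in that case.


This is -2/3 * 1F0(-1/2; -; 1/4) in reduced canonical form. Verdict: binomial (I4) matches (the 1F0 binomial series: exponent 1/2, x = 1/4). Its exact value is (-2/3) * (3/4)^(1/2).

Key step: t_0 = -2/3 here, and the running product (C = -2/3) telescopes to a rising factorial.
Step ratio: r(k) = (1/4) * (k-1/2) / [(k+1)] ; factor over Q: parameters, x = (1/4), and C = -2/3.


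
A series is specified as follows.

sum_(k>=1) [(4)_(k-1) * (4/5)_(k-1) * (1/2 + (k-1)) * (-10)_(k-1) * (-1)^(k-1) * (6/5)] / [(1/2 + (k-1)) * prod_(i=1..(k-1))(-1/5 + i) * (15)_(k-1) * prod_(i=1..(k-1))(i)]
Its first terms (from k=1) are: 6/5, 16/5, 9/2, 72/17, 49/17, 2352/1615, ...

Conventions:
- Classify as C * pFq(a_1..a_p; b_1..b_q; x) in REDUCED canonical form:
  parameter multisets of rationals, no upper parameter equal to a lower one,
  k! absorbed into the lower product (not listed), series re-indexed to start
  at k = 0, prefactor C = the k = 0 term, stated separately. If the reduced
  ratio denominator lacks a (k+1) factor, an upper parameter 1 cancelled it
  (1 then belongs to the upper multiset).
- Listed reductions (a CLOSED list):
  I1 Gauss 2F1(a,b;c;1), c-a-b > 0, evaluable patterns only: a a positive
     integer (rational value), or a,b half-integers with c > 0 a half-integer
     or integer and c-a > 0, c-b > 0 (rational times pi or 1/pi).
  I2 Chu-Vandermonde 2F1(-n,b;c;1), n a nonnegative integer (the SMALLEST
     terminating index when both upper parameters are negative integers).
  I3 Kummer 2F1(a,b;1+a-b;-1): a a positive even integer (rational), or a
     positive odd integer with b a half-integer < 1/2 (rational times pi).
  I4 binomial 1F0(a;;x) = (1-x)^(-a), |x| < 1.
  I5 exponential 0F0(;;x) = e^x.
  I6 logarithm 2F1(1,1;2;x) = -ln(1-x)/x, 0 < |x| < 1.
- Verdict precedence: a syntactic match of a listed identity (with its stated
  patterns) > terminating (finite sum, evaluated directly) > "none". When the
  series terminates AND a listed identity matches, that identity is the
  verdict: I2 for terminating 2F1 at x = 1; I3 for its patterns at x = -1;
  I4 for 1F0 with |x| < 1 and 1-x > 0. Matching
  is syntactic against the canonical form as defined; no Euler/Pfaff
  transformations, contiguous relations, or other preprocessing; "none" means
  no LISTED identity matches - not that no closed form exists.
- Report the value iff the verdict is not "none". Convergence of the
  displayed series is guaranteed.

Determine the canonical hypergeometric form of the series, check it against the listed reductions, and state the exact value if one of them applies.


Prefactor 6/5, argument -1: 2F1 with upper {-10, 4} over lower {15}. Verdict (x = -1): Kummer's theorem (I3) applies (x = -1; c = 15 equals 1+a-b for upper {-10, 4}: listed pattern). Sum: 91/5.

Structural cue: t_0 being 6/5, the lower running product (C = 6/5, x = -1) is a rising factorial.
Consecutive-term ratio: r(k) = (-1) * (k-10) (k+4) / [(k+15) (k+1)] - rational in k, leading ratio (-1); with t_0 = 6/5, classification follows.


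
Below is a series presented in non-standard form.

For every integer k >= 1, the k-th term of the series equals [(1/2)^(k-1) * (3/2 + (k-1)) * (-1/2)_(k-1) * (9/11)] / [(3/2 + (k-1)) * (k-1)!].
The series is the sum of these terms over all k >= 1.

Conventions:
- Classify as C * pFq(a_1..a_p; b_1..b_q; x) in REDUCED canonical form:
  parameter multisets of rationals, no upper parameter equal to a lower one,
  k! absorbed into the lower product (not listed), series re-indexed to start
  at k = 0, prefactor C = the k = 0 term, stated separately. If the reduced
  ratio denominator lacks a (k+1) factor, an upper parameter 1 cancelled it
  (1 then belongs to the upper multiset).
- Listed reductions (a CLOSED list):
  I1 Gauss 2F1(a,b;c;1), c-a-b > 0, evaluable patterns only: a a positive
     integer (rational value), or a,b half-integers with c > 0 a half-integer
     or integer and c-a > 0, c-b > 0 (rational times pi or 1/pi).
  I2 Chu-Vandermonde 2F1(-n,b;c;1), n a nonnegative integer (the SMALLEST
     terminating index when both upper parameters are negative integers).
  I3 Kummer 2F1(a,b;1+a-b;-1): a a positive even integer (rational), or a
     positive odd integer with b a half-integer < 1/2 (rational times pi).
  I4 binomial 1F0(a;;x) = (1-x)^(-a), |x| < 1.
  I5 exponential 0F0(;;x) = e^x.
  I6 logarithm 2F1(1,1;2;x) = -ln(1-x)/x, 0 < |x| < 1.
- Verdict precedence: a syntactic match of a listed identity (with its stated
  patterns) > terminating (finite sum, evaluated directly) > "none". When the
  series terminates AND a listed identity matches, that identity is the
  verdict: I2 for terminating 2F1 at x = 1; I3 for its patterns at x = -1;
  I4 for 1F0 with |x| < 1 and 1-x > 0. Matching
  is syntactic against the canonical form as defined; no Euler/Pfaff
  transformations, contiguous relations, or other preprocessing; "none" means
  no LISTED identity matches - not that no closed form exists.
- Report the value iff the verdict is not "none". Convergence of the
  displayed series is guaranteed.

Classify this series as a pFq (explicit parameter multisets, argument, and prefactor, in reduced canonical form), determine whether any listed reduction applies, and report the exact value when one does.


x = 1/2 here; the reduced form reads 1F0, upper {-1/2}, lower {-}, C = 9/11. Verdict: the binomial series (I4) matches (the 1F0 binomial series: exponent 1/2, x = 1/2). Value: (9/11) * (1/2)^(1/2).

Key observation: x = (1/2) and the factor k + 3/2 cancels (top and bottom), leaving C = 9/11, x = 1/2.
Ratio: r(k) = (1/2) * (k-1/2) / [(k+1)] - rational in k, leading ratio (1/2); with t_0 = 9/11, classification follows.


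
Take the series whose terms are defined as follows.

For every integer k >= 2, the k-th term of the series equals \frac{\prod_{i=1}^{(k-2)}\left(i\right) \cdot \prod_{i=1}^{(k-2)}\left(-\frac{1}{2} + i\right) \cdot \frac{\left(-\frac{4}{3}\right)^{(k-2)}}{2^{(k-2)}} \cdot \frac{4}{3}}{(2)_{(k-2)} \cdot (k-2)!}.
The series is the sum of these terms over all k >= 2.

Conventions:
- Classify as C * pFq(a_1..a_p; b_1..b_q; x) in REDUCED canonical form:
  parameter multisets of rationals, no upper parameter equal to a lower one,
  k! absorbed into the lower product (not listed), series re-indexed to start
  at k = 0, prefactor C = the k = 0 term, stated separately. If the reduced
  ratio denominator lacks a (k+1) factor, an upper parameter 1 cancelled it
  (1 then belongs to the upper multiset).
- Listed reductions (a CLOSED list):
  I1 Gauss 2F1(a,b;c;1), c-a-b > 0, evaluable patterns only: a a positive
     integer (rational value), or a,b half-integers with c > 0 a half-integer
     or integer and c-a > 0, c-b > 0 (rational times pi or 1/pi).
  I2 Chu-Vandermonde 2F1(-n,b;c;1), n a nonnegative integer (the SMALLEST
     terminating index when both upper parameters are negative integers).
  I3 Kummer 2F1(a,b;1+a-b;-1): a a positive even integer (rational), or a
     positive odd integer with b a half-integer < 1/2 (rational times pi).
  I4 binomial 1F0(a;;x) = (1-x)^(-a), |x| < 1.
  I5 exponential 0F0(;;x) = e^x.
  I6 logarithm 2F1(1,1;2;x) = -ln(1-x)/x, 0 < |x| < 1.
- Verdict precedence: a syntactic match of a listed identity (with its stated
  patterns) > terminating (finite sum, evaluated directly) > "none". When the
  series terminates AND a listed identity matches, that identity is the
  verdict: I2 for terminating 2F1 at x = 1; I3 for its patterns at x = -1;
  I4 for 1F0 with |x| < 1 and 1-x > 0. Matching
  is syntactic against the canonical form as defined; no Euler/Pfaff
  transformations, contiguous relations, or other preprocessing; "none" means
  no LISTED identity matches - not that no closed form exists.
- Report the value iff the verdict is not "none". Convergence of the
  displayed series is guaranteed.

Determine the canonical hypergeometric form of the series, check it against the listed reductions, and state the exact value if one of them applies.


Reduced: x = -\frac{2}{3}, 2F1, upper = {\frac{1}{2}, 1}, lower = {2}, C = \frac{4}{3}. Verdict: none (x = -\frac{2}{3}): each listed identity misses the multisets {\frac{1}{2}, 1} ; {2}.

Key observation: from the first term \frac{4}{3}: the two k-th powers (prefactor 4/3) combine into one argument.
Step ratio: r(k) = -\frac{2}{3} * (k+\frac{1}{2}) (k+1) / [(k+2) (k+1)] - rational in k, leading ratio -\frac{2}{3}; with t_0 = \frac{4}{3}, classification follows.


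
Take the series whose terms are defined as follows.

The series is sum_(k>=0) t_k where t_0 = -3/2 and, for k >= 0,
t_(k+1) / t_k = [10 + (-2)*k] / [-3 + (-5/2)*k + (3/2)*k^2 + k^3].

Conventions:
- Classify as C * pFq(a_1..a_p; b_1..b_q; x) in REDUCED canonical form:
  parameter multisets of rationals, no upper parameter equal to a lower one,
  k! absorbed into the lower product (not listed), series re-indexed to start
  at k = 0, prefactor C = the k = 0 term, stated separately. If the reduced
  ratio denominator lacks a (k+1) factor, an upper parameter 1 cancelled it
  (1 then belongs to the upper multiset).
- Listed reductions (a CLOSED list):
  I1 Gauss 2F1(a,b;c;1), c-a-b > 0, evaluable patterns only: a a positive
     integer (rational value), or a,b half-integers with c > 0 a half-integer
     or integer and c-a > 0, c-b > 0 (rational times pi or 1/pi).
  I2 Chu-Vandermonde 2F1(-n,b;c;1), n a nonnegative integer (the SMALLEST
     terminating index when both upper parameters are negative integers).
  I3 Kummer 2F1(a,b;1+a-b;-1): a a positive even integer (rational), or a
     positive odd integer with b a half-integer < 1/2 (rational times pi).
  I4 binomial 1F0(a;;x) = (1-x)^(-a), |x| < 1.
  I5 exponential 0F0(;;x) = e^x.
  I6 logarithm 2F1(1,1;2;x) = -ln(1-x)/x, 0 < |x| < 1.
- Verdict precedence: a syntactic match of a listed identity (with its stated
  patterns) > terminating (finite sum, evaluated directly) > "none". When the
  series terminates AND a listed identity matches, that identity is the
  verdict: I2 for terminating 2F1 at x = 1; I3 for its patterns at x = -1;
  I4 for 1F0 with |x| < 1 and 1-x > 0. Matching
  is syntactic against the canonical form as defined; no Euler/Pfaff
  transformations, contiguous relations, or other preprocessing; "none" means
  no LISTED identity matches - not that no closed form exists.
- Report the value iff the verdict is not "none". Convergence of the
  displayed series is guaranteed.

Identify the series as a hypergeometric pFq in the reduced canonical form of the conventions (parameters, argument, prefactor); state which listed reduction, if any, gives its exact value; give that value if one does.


Reduced: x = -2, 1F2, upper = {-5}, lower = {-3/2, 2}, C = -3/2. Verdict: terminating. (-5)_k vanishes past k = 5, leaving a 6-term sum, computed directly. Exact value: -33739/1350.

First insight: t_0 being -3/2, factor the ratio over Q (C = -3/2, x = -2): negated roots = parameters.
Step ratio: r(k) = (-2) * (k-5) / [(k-3/2) (k+2) (k+1)] ; factor over Q: parameters, x = (-2), and C = -3/2.


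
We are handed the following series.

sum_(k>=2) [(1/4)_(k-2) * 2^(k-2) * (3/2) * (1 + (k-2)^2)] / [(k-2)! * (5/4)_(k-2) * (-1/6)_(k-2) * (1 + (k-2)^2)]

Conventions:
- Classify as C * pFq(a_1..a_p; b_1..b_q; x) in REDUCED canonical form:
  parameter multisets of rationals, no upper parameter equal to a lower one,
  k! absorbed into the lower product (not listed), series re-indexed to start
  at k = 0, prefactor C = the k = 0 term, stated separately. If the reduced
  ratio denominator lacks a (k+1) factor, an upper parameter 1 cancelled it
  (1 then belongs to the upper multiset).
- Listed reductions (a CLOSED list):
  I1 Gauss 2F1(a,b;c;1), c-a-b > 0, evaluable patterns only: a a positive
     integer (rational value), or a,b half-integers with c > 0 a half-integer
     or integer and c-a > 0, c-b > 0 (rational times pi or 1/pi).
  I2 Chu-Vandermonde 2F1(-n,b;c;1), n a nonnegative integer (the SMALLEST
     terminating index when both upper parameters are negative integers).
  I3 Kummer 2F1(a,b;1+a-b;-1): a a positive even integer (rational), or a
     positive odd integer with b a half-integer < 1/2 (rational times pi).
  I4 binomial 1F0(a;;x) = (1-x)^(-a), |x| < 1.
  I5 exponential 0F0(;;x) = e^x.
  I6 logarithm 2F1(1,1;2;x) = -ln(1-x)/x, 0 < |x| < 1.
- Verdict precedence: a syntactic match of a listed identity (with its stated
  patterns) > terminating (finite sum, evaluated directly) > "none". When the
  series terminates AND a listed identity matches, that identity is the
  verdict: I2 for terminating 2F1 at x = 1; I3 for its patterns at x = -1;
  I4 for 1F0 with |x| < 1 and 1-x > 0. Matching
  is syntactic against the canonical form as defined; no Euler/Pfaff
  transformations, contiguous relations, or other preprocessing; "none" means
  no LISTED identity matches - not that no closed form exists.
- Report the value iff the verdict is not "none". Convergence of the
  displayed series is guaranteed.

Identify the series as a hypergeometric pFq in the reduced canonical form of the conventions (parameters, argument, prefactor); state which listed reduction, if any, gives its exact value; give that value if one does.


The tell: t_0 = 3/2 here, and k^2 + 1 divides numerator and denominator alike; C = 3/2 after cancelling.
Term ratio: r(k) = 2 * (k+1/4) / [(k-1/6) (k+5/4) (k+1)] - rational; roots negated = parameters, x = 2, C = 3/2.

Reduced: x = 2, 1F2, upper = {1/4}, lower = {-1/6, 5/4}, C = 3/2. Verdict: none - this 1F2 at x = 2 matches no listed pattern, and upper {1/4} holds no stopper.


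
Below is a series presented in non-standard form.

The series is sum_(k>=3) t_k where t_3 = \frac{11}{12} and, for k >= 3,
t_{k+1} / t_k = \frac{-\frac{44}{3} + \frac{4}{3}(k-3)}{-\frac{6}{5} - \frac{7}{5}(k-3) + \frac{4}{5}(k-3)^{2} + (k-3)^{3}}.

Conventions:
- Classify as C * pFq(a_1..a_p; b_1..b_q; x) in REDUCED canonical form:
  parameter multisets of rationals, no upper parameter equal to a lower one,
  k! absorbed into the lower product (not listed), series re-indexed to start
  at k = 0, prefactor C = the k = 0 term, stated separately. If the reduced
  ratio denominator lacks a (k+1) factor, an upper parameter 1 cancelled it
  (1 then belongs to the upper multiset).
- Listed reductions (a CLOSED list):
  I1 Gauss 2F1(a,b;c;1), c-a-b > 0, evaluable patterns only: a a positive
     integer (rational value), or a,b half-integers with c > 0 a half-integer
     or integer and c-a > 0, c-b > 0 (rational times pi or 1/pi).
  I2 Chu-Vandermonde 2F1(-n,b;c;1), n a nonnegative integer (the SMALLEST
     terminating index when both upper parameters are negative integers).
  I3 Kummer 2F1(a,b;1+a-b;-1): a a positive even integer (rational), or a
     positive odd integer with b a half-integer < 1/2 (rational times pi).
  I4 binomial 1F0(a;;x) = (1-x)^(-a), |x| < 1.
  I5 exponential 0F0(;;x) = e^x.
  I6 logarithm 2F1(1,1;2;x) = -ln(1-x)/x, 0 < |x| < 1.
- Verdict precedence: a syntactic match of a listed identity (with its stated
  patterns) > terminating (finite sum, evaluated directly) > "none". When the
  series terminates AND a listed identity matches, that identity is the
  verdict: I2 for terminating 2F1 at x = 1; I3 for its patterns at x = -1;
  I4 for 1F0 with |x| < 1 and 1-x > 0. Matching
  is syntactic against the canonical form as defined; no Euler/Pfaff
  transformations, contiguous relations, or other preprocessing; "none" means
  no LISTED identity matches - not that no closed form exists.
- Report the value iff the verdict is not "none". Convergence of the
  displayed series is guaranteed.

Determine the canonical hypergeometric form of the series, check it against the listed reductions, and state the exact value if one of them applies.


Canonical form: C = \frac{11}{12} times 1F2 with upper {-11}, lower {-\frac{6}{5}, 1}, x = \frac{4}{3}. Verdict: terminating. With -11 upstairs the series is a 12-term polynomial sum; evaluated term by term. Exact value: -\frac{1873218942035007943}{161543711545099884}.

First insight: from the first term \frac{11}{12}: roots of the ratio polynomials (C = 11/12) are the negated parameters.
Consecutive-term ratio: r(k) = \frac{4}{3} * (k-11) / [(k-\frac{6}{5}) (k+1) (k+1)] ; factor over Q: parameters, x = \frac{4}{3}, and C = \frac{11}{12}.


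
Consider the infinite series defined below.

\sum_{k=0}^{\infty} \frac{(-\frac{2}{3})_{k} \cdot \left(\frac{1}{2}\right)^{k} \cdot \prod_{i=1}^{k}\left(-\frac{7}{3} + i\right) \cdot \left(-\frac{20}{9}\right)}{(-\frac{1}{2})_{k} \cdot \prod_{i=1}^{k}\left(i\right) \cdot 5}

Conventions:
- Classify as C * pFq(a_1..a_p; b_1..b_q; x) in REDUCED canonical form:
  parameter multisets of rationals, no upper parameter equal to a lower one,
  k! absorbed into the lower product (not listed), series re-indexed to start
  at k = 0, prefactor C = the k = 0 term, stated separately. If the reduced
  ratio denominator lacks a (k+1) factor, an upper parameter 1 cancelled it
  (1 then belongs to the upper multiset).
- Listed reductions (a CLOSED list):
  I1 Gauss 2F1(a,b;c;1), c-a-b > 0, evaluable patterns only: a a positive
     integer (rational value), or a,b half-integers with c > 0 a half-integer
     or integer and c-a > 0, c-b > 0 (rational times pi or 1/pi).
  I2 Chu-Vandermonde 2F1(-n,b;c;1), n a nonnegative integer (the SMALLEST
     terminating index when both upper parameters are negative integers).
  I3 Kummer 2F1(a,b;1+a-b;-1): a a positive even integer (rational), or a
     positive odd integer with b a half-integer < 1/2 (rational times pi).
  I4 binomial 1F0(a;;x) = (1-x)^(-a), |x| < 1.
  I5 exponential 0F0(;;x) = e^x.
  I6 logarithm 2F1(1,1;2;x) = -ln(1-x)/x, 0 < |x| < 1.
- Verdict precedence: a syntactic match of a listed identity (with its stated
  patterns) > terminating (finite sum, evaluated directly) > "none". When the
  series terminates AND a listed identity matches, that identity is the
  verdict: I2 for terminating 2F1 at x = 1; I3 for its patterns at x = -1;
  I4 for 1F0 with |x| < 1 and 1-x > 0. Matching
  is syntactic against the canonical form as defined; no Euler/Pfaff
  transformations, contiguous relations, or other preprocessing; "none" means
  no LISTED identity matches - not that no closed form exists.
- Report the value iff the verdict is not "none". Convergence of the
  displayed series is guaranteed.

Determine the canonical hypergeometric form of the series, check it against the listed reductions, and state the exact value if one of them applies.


This is -\frac{4}{9} * 2F1(-\frac{4}{3}, -\frac{2}{3}; -\frac{1}{2}; \frac{1}{2}) in reduced canonical form. Verdict: no listed reduction: x = \frac{1}{2} and upper {-\frac{4}{3}, -\frac{2}{3}} fail every I1-I6 pattern.

Structural cue: from the first term -\frac{4}{9}: the product of the first k integers (prefactor -4/9) is k!.
Step ratio: r(k) = \frac{1}{2} * (k-\frac{4}{3}) (k-\frac{2}{3}) / [(k-\frac{1}{2}) (k+1)] - rational in k. x = \frac{1}{2}; t_0 = -\frac{4}{9}; negate the roots.


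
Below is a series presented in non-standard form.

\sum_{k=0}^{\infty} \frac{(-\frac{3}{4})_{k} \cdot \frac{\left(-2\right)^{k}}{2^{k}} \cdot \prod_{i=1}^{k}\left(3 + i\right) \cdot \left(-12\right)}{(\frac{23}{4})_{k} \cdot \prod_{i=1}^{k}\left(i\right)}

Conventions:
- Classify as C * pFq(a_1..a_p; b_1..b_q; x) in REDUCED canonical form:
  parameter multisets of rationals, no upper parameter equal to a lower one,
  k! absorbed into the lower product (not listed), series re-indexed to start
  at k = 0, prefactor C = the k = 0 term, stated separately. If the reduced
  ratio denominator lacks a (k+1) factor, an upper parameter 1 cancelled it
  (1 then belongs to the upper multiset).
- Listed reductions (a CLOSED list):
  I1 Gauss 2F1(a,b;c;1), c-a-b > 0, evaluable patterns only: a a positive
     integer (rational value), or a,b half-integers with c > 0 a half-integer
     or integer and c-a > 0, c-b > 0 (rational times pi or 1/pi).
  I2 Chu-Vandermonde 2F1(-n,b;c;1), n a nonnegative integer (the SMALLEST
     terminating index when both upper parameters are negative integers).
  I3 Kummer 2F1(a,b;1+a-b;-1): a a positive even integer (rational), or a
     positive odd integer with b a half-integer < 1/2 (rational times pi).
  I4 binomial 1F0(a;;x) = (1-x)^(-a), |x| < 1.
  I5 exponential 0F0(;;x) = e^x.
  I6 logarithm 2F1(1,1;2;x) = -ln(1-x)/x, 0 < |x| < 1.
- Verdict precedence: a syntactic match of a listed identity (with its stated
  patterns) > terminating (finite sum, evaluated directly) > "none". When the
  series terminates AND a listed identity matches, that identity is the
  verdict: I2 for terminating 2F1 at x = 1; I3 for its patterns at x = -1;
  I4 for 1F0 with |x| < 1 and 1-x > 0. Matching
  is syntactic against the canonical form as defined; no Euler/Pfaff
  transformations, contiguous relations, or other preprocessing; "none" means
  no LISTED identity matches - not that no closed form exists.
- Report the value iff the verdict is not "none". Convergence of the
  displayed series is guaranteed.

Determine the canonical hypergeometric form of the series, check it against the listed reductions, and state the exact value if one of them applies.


Canonical form: C = -12 times 2F1 with upper {-\frac{3}{4}, 4}, lower {\frac{23}{4}}, x = -1. Verdict: Kummer's theorem (I3) matches (x = -1; c = \frac{23}{4} equals 1+a-b for upper {-\frac{3}{4}, 4}: listed pattern). Hence: -\frac{285}{16}.

Key observation: t_0 = -12 here, and the two k-th powers (prefactor -12) combine into one argument.
Adjacent-term ratio: r(k) = -1 * (k-\frac{3}{4}) (k+4) / [(k+\frac{23}{4}) (k+1)] - poly over poly, x = -1 from leading terms; C = -12 at k = 0.


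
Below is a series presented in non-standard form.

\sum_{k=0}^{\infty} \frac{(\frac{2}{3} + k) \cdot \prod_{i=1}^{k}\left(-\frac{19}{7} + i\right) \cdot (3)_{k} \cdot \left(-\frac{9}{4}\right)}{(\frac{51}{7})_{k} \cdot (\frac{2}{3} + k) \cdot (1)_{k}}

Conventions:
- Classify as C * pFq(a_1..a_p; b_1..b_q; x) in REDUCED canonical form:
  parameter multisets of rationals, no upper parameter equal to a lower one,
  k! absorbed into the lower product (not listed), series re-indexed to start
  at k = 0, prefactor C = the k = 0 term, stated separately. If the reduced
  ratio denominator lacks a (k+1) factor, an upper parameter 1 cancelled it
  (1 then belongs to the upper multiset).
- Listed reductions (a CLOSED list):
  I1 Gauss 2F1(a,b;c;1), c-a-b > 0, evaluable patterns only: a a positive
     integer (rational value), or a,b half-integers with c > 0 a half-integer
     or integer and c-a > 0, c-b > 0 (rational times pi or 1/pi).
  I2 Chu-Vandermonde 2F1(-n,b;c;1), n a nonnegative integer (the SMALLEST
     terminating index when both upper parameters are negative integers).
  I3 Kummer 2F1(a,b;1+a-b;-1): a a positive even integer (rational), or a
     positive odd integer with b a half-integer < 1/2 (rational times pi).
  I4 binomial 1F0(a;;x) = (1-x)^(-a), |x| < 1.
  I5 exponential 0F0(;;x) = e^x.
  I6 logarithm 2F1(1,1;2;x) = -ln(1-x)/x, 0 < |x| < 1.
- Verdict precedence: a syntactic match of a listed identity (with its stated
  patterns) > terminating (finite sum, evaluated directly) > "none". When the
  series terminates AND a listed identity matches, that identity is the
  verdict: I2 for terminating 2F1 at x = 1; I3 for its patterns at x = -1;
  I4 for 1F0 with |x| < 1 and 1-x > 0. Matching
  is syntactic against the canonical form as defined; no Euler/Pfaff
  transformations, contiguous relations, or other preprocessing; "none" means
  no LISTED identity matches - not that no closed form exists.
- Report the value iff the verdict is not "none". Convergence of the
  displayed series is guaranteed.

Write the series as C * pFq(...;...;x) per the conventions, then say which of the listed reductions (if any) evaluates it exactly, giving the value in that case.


At argument 1: a 2F1 with upper {-\frac{12}{7}, 3}, lower {\frac{51}{7}}, scaled by C = -\frac{9}{4}. Verdict: Gauss's theorem (I1) matches (x = 1: the Gamma ratio telescopes since c-a-b = 6 > 0 and a = 3 in Z>0). Value: -\frac{18315}{19208}.

Key observation: t_0 = -\frac{9}{4} here, and (1)_k (prefactor -9/4) is k! itself.
Ratio: r(k) = 1 * (k-\frac{12}{7}) (k+3) / [(k+\frac{51}{7}) (k+1)] ; factor over Q: parameters, x = 1, and C = -\frac{9}{4}.
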